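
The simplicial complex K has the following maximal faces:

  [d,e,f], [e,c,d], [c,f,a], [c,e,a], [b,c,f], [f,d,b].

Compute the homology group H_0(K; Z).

H_0 = Z.

Fix the vertex order a < b < c < d < e < f and write every simplex with vertices in increasing order. Then dim K = 2 and the simplices of K are:

  0-simplices (6): a, b, c, d, e, f
  1-simplices (12): ac, ae, af, bc, bd, bf, cd, ce, cf, de, df, ef
  2-simplices (6): ace, acf, bcf, bdf, cde, def

giving chain groups C_0 ≅ Z^6, C_1 ≅ Z^12, C_2 ≅ Z^6.

Boundary ∂_1: C_1 → C_0 maps an edge to its endpoints' difference, ∂[p,q] = q − p.
This gives a 6×12 integer matrix of rank 5; reducing to Smith normal form yields diagonal entries (1,1,1,1,1).

∂_2: C_2 → C_1 acts by ∂[p,q,r] = [q,r] − [p,r] + [p,q]. For instance
  ∂bcf = cf − bf + bc,
  ∂bdf = df − bf + bd.
This gives a 12×6 integer matrix of rank 6; reducing to Smith normal form yields diagonal entries (1,1,1,1,1,1).

From H_k ≅ ker(∂_k) / im(∂_{k+1}) we obtain:

  H_0: rank C_0 − rank ∂_1 = 6 − 5 = 1, and the invariant factors of ∂_1 are all 1, so H_0 ≅ Z.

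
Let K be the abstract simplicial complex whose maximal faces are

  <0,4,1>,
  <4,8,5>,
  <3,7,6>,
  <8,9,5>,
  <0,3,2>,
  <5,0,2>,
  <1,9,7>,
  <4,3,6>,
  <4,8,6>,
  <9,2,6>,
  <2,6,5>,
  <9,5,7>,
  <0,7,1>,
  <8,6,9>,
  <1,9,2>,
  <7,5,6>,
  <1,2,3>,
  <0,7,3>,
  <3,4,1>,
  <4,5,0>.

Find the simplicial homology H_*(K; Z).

Order the vertices as 0 < 1 < 2 < 3 < 4 < 5 < 6 < 7 < 8 < 9. Listing each simplex with vertices in this order, K has dimension 2 with simplices:

  0-simplices (10): [0], [1], [2], [3], [4], [5], [6], [7], [8], [9]
  1-simplices (30): (30 of them)
  2-simplices (20): (20 of them)

Hence C_0 ≅ Z^10, C_1 ≅ Z^30, C_2 ≅ Z^20.

The boundary map ∂_1: C_1 → C_0 is given by ∂[p,q] = [q] − [p]. For instance
  ∂[1,2] = [2] − [1].
The resulting 10×30 matrix has rank 9, and its Smith normal form has invariant factors (1,1,1,1,1,1,1,1,1).

Boundary ∂_2: C_2 → C_1 sends each 2-simplex [p,q,r] to [q,r] − [p,r] + [p,q]. For instance
  ∂[1,2,3] = [2,3] − [1,3] + [1,2],
  ∂[1,7,9] = [7,9] − [1,9] + [1,7].
The 30×20 boundary matrix has rank 20 and Smith normal form diag(1,1,1,1,1,1,1,1,1,1,1,1,1,1,1,1,1,1,1,2).

Reading off H_k = ker ∂_k / im ∂_{k+1}:

  H_0: rank C_0 − rank ∂_1 = 10 − 9 = 1, and the invariant factors of ∂_1 are all 1, so H_0 = Z.
  H_1: rank ker ∂_1 − rank ∂_2 = (30 − 9) − 20 = 1, and ∂_2 has invariant factor 2 > 1, so H_1 = Z ⊕ Z/2Z.
  H_2: rank ker ∂_2 − rank ∂_3 = (20 − 20) − 0 = 0, and there is no ∂_3, so H_2 = 0.

H_0 ≅ Z,  H_1 ≅ Z ⊕ Z/2Z,  H_2 = 0.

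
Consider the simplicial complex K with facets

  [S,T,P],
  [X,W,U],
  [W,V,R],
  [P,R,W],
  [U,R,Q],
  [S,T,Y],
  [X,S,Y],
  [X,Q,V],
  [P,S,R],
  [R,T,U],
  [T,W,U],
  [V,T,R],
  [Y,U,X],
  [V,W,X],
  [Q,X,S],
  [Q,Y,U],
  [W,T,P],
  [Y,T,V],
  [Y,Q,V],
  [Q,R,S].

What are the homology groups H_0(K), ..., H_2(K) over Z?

H_0 = Z,  H_1 = Z ⊕ Z/2,  H_2 = 0.

Fix the vertex order P < Q < R < S < T < U < V < W < X < Y and write every simplex with vertices in increasing order. Then dim K = 2 and the simplices of K are:

  0-simplices (10): P, Q, R, S, T, U, V, W, X, Y
  1-simplices (30): PR, PS, PT, PW, QR, QS, QU, QV, QX, QY, RS, RT, RU, RV, RW, ST, SX, SY, TU, TV, TW, TY, UW, UX, UY, VW, VX, VY, WX, XY
  2-simplices (20): PRS, PRW, PST, PTW, QRS, QRU, QSX, QUY, QVX, QVY, RTU, RTV, RVW, STY, SXY, TUW, TVY, UWX, UXY, VWX

Hence C_0 ≅ Z^10, C_1 ≅ Z^30, C_2 ≅ Z^20.

∂_1: C_1 → C_0 maps an edge to its endpoints' difference, ∂[p,q] = q − p. For instance
  ∂RT = T − R.
This gives a 10×30 integer matrix of rank 9; reducing to Smith normal form yields diagonal entries (1,1,1,1,1,1,1,1,1).

∂_2: C_2 → C_1 sends each 2-simplex [p,q,r] to [q,r] − [p,r] + [p,q]. For instance
  ∂PTW = TW − PW + PT,
  ∂PRS = RS − PS + PR.
As a 30×20 matrix over Z this has rank 20, with invariant factors (1,1,1,1,1,1,1,1,1,1,1,1,1,1,1,1,1,1,1,2).

Now H_k = ker ∂_k / im ∂_{k+1}, so:

  H_0: rank C_0 − rank ∂_1 = 10 − 9 = 1, and the invariant factors of ∂_1 are all 1, so H_0 = Z.
  H_1: rank ker ∂_1 − rank ∂_2 = (30 − 9) − 20 = 1, and ∂_2 has invariant factor 2 > 1, so H_1 = Z ⊕ Z/2.
  H_2: rank ker ∂_2 − rank ∂_3 = (20 − 20) − 0 = 0, and there is no ∂_3, so H_2 = 0.

As a check, the Euler characteristic is 10 − 30 + 20 = 0, which agrees with 1 − 1 + 0 = 0.
(K is a triangulation of the Klein bottle.)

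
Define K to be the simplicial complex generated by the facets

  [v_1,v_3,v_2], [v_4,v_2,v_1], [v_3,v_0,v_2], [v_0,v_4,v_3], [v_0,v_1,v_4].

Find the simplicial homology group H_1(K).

Order the vertices as v_0 < v_1 < v_2 < v_3 < v_4. Listing each simplex with vertices in this order, K has dimension 2 with simplices:

  0-simplices (5): [v_0], [v_1], [v_2], [v_3], [v_4]
  1-simplices (10): [v_0,v_1], [v_0,v_2], [v_0,v_3], [v_0,v_4], [v_1,v_2], [v_1,v_3], [v_1,v_4], [v_2,v_3], [v_2,v_4], [v_3,v_4]
  2-simplices (5): [v_0,v_1,v_4], [v_0,v_2,v_3], [v_0,v_3,v_4], [v_1,v_2,v_3], [v_1,v_2,v_4]

giving chain groups C_0 ≅ Z^5, C_1 ≅ Z^10, C_2 ≅ Z^5.

∂_1: C_1 → C_0 maps an edge to its endpoints' difference, ∂[p,q] = q − p. For instance
  ∂[v_1,v_2] = [v_2] − [v_1].
The resulting 5×10 matrix has rank 4, and its Smith normal form has invariant factors (1,1,1,1).

∂_2: C_2 → C_1 acts by ∂[p,q,r] = [q,r] − [p,r] + [p,q]. For instance
  ∂[v_1,v_2,v_3] = [v_2,v_3] − [v_1,v_3] + [v_1,v_2],
  ∂[v_0,v_2,v_3] = [v_2,v_3] − [v_0,v_3] + [v_0,v_2].
As a 10×5 matrix over Z this has rank 5, with invariant factors (1,1,1,1,1).

Computing H_k = (kernel of ∂_k) / (image of ∂_{k+1}):

  H_1: rank ker ∂_1 − rank ∂_2 = (10 − 4) − 5 = 1, and the invariant factors of ∂_2 are all 1, so H_1 ≅ Z.

H_1 ≅ Z.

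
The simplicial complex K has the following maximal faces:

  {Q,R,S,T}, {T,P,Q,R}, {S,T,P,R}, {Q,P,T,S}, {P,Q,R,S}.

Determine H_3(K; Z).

H_3 = Z.

Order the vertices as P < Q < R < S < T. Listing each simplex with vertices in this order, K has dimension 3 with simplices:

  0-simplices (5): P, Q, R, S, T
  1-simplices (10): PQ, PR, PS, PT, QR, QS, QT, RS, RT, ST
  2-simplices (10): PQR, PQS, PQT, PRS, PRT, PST, QRS, QRT, QST, RST
  3-simplices (5): PQRS, PQRT, PQST, PRST, QRST

Hence C_0 ≅ Z^5, C_1 ≅ Z^10, C_2 ≅ Z^10, C_3 ≅ Z^5.

The boundary map ∂_1: C_1 → C_0 is given by ∂[p,q] = [q] − [p]. For instance
  ∂RT = T − R.
This gives a 5×10 integer matrix of rank 4; reducing to Smith normal form yields diagonal entries (1,1,1,1).

∂_2: C_2 → C_1 sends each 2-simplex [p,q,r] to [q,r] − [p,r] + [p,q]. For instance
  ∂PQR = QR − PR + PQ,
  ∂QRT = RT − QT + QR.
This gives a 10×10 integer matrix of rank 6; reducing to Smith normal form yields diagonal entries (1,1,1,1,1,1).

Boundary ∂_3: C_3 → C_2 sends each 3-simplex σ to the alternating sum Σ_i (−1)^i (σ with its i-th vertex removed). For instance
  ∂QRST = RST − QST + QRT − QRS,
  ∂PQST = QST − PST + PQT − PQS.
As a 10×5 matrix over Z this has rank 4, with invariant factors (1,1,1,1).

Now H_k = ker ∂_k / im ∂_{k+1}, so:

  H_3: rank ker ∂_3 − rank ∂_4 = (5 − 4) − 0 = 1, and there is no ∂_4, so H_3 = Z.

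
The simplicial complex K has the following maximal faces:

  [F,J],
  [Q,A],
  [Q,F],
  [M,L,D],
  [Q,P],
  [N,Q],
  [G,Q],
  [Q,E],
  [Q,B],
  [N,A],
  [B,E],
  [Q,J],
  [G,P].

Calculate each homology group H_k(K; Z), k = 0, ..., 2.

H_0 = Z^2,  H_1 = Z^4,  H_2 = 0.

Fix the vertex order A < B < D < E < F < G < J < L < M < N < P < Q and write every simplex with vertices in increasing order. Then dim K = 2 and the simplices of K are:

  0-simplices (12): A, B, D, E, F, G, J, L, M, N, P, Q
  1-simplices (15): AN, AQ, BE, BQ, DL, DM, EQ, FJ, FQ, GP, GQ, JQ, LM, NQ, PQ
  2-simplices (1): DLM

giving chain groups C_0 ≅ Z^12, C_1 ≅ Z^15, C_2 ≅ Z^1.

∂_1: C_1 → C_0 maps an edge to its endpoints' difference, ∂[p,q] = q − p.
As a 12×15 matrix over Z this has rank 10, with invariant factors (1,1,1,1,1,1,1,1,1,1).

∂_2: C_2 → C_1 maps a triangle to the signed sum of its edges. For instance
  ∂DLM = LM − DM + DL.
The resulting 15×1 matrix has rank 1, and its Smith normal form has invariant factors (1).

Now H_k = ker ∂_k / im ∂_{k+1}, so:

  H_0: rank C_0 − rank ∂_1 = 12 − 10 = 2, and the invariant factors of ∂_1 are all 1, so H_0 ≅ Z^2.
  H_1: rank ker ∂_1 − rank ∂_2 = (15 − 10) − 1 = 4, and the invariant factors of ∂_2 are all 1, so H_1 ≅ Z^4.
  H_2: rank ker ∂_2 − rank ∂_3 = (1 − 1) − 0 = 0, and there is no ∂_3, so H_2 ≅ 0.

As a check, the Euler characteristic is 12 − 15 + 1 = -2, which agrees with 2 − 4 + 0 = -2.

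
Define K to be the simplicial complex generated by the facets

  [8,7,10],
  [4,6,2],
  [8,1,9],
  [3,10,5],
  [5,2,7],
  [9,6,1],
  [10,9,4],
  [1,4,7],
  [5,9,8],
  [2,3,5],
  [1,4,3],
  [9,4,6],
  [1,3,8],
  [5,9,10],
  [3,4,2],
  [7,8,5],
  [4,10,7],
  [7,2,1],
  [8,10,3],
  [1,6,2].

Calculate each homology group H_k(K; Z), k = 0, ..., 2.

H_0 ≅ Z,  H_1 ≅ Z ⊕ Z/2Z,  H_2 = 0.

Fix the vertex order 1 < 2 < 3 < 4 < 5 < 6 < 7 < 8 < 9 < 10 and write every simplex with vertices in increasing order. Then dim K = 2 and the simplices of K are:

  0-simplices (10): [1], [2], [3], [4], [5], [6], [7], [8], [9], [10]
  1-simplices (30): (30 of them)
  2-simplices (20): (20 of them)

so the chain groups are C_0 ≅ Z^10, C_1 ≅ Z^30, C_2 ≅ Z^20.

The boundary map ∂_1: C_1 → C_0 is given by ∂[p,q] = [q] − [p]. For instance
  ∂[1,3] = [3] − [1].
As a 10×30 matrix over Z this has rank 9, with invariant factors (1,1,1,1,1,1,1,1,1).

∂_2: C_2 → C_1 maps a triangle to the signed sum of its edges. For instance
  ∂[1,6,9] = [6,9] − [1,9] + [1,6],
  ∂[2,5,7] = [5,7] − [2,7] + [2,5].
The resulting 30×20 matrix has rank 20, and its Smith normal form has invariant factors (1,1,1,1,1,1,1,1,1,1,1,1,1,1,1,1,1,1,1,2).

Reading off H_k = ker ∂_k / im ∂_{k+1}:

  H_0: rank C_0 − rank ∂_1 = 10 − 9 = 1, and the invariant factors of ∂_1 are all 1, so H_0 ≅ Z.
  H_1: rank ker ∂_1 − rank ∂_2 = (30 − 9) − 20 = 1, and ∂_2 has invariant factor 2 > 1, so H_1 ≅ Z ⊕ Z/2Z.
  H_2: rank ker ∂_2 − rank ∂_3 = (20 − 20) − 0 = 0, and there is no ∂_3, so H_2 ≅ 0.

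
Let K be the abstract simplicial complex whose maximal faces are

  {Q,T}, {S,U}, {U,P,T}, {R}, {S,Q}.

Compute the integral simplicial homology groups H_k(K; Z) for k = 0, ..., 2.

Order the vertices as P < Q < R < S < T < U. Listing each simplex with vertices in this order, K has dimension 2 with simplices:

  0-simplices (6): P, Q, R, S, T, U
  1-simplices (6): PT, PU, QS, QT, SU, TU
  2-simplices (1): PTU

Hence C_0 ≅ Z^6, C_1 ≅ Z^6, C_2 ≅ Z^1.

The boundary map ∂_1: C_1 → C_0 maps an edge to its endpoints' difference, ∂[p,q] = q − p. For instance
  ∂QS = S − Q.
As a 6×6 matrix over Z this has rank 4, with invariant factors (1,1,1,1).

The boundary map ∂_2: C_2 → C_1 maps a triangle to the signed sum of its edges. For instance
  ∂PTU = TU − PU + PT.
As a 6×1 matrix over Z this has rank 1, with invariant factors (1).

Reading off H_k = ker ∂_k / im ∂_{k+1}:

  H_0: rank C_0 − rank ∂_1 = 6 − 4 = 2, and the invariant factors of ∂_1 are all 1, so H_0 = Z^2.
  H_1: rank ker ∂_1 − rank ∂_2 = (6 − 4) − 1 = 1, and the invariant factors of ∂_2 are all 1, so H_1 = Z.
  H_2: rank ker ∂_2 − rank ∂_3 = (1 − 1) − 0 = 0, and there is no ∂_3, so H_2 = 0.

H_0 = Z^2,  H_1 = Z,  H_2 = 0.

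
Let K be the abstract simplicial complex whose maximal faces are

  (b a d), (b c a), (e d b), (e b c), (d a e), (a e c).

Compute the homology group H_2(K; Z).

H_2 = Z.

Take the total order a < b < c < d < e on the vertex set. Then K (dimension 2) consists of the simplices:

  0-simplices (5): a, b, c, d, e
  1-simplices (9): ab, ac, ad, ae, bc, bd, be, ce, de
  2-simplices (6): abc, abd, ace, ade, bce, bde

giving chain groups C_0 ≅ Z^5, C_1 ≅ Z^9, C_2 ≅ Z^6.

Boundary ∂_1: C_1 → C_0 is given by ∂[p,q] = [q] − [p]. For instance
  ∂ad = d − a.
This gives a 5×9 integer matrix of rank 4; reducing to Smith normal form yields diagonal entries (1,1,1,1).

∂_2: C_2 → C_1 acts by ∂[p,q,r] = [q,r] − [p,r] + [p,q]. For instance
  ∂ade = de − ae + ad,
  ∂bde = de − be + bd.
The resulting 9×6 matrix has rank 5, and its Smith normal form has invariant factors (1,1,1,1,1).

Reading off H_k = ker ∂_k / im ∂_{k+1}:

  H_2: rank ker ∂_2 − rank ∂_3 = (6 − 5) − 0 = 1, and there is no ∂_3, so H_2 = Z.

(K is a triangulation of the 2-sphere S^2.)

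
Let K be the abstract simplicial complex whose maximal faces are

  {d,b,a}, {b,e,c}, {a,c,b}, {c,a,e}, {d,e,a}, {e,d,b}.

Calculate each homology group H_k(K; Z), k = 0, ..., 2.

We work with the vertex ordering a < b < c < d < e. The simplices of K, each written with vertices in increasing order, are:

  0-simplices (5): a, b, c, d, e
  1-simplices (9): ab, ac, ad, ae, bc, bd, be, ce, de
  2-simplices (6): abc, abd, ace, ade, bce, bde

so the chain groups are C_0 ≅ Z^5, C_1 ≅ Z^9, C_2 ≅ Z^6.

The boundary map ∂_1: C_1 → C_0 is given by ∂[p,q] = [q] − [p].
The 5×9 boundary matrix has rank 4 and Smith normal form diag(1,1,1,1).

The boundary map ∂_2: C_2 → C_1 maps a triangle to the signed sum of its edges. For instance
  ∂bde = de − be + bd,
  ∂ade = de − ae + ad.
As a 9×6 matrix over Z this has rank 5, with invariant factors (1,1,1,1,1).

From H_k ≅ ker(∂_k) / im(∂_{k+1}) we obtain:

  H_0: rank C_0 − rank ∂_1 = 5 − 4 = 1, and the invariant factors of ∂_1 are all 1, so H_0 ≅ Z.
  H_1: rank ker ∂_1 − rank ∂_2 = (9 − 4) − 5 = 0, and the invariant factors of ∂_2 are all 1, so H_1 ≅ 0.
  H_2: rank ker ∂_2 − rank ∂_3 = (6 − 5) − 0 = 1, and there is no ∂_3, so H_2 ≅ Z.

As a check, the Euler characteristic is 5 − 9 + 6 = 2, which agrees with 1 − 0 + 1 = 2.

H_0 ≅ Z,  H_1 = 0,  H_2 ≅ Z.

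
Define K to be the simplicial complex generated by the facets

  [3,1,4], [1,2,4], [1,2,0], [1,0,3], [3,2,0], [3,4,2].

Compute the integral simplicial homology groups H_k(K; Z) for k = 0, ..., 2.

Fix the vertex order 0 < 1 < 2 < 3 < 4 and write every simplex with vertices in increasing order. Then dim K = 2 and the simplices of K are:

  0-simplices (5): [0], [1], [2], [3], [4]
  1-simplices (9): [0,1], [0,2], [0,3], [1,2], [1,3], [1,4], [2,3], [2,4], [3,4]
  2-simplices (6): [0,1,2], [0,1,3], [0,2,3], [1,2,4], [1,3,4], [2,3,4]

giving chain groups C_0 ≅ Z^5, C_1 ≅ Z^9, C_2 ≅ Z^6.

The boundary map ∂_1: C_1 → C_0 sends each edge [p,q] (with p < q) to q − p. For instance
  ∂[1,4] = [4] − [1].
As a 5×9 matrix over Z this has rank 4, with invariant factors (1,1,1,1).

Boundary ∂_2: C_2 → C_1 sends each 2-simplex [p,q,r] to [q,r] − [p,r] + [p,q]. For instance
  ∂[0,2,3] = [2,3] − [0,3] + [0,2],
  ∂[0,1,2] = [1,2] − [0,2] + [0,1].
This gives a 9×6 integer matrix of rank 5; reducing to Smith normal form yields diagonal entries (1,1,1,1,1).

Computing H_k = (kernel of ∂_k) / (image of ∂_{k+1}):

  H_0: rank C_0 − rank ∂_1 = 5 − 4 = 1, and the invariant factors of ∂_1 are all 1, so H_0 = Z.
  H_1: rank ker ∂_1 − rank ∂_2 = (9 − 4) − 5 = 0, and the invariant factors of ∂_2 are all 1, so H_1 = 0.
  H_2: rank ker ∂_2 − rank ∂_3 = (6 − 5) − 0 = 1, and there is no ∂_3, so H_2 = Z.

As a check, the Euler characteristic is 5 − 9 + 6 = 2, which agrees with 1 − 0 + 1 = 2.

H_0 = Z,  H_1 = 0,  H_2 = Z.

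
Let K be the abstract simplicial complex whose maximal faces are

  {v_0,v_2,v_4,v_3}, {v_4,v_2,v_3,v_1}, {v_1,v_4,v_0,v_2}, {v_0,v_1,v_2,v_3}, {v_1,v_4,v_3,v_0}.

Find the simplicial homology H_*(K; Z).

H_0 = Z,  H_1 = 0,  H_2 = 0,  H_3 = Z.

Fix the vertex order v_0 < v_1 < v_2 < v_3 < v_4 and write every simplex with vertices in increasing order. Then dim K = 3 and the simplices of K are:

  0-simplices (5): [v_0], [v_1], [v_2], [v_3], [v_4]
  1-simplices (10): [v_0,v_1], [v_0,v_2], [v_0,v_3], [v_0,v_4], [v_1,v_2], [v_1,v_3], [v_1,v_4], [v_2,v_3], [v_2,v_4], [v_3,v_4]
  2-simplices (10): [v_0,v_1,v_2], [v_0,v_1,v_3], [v_0,v_1,v_4], [v_0,v_2,v_3], [v_0,v_2,v_4], [v_0,v_3,v_4], [v_1,v_2,v_3], [v_1,v_2,v_4], [v_1,v_3,v_4], [v_2,v_3,v_4]
  3-simplices (5): [v_0,v_1,v_2,v_3], [v_0,v_1,v_2,v_4], [v_0,v_1,v_3,v_4], [v_0,v_2,v_3,v_4], [v_1,v_2,v_3,v_4]

so the chain groups are C_0 ≅ Z^5, C_1 ≅ Z^10, C_2 ≅ Z^10, C_3 ≅ Z^5.

∂_1: C_1 → C_0 maps an edge to its endpoints' difference, ∂[p,q] = q − p. For instance
  ∂[v_2,v_3] = [v_3] − [v_2].
The resulting 5×10 matrix has rank 4, and its Smith normal form has invariant factors (1,1,1,1).

The boundary map ∂_2: C_2 → C_1 maps a triangle to the signed sum of its edges. For instance
  ∂[v_0,v_2,v_3] = [v_2,v_3] − [v_0,v_3] + [v_0,v_2],
  ∂[v_0,v_1,v_2] = [v_1,v_2] − [v_0,v_2] + [v_0,v_1].
The resulting 10×10 matrix has rank 6, and its Smith normal form has invariant factors (1,1,1,1,1,1).

∂_3: C_3 → C_2 sends each 3-simplex σ to the alternating sum Σ_i (−1)^i (σ with its i-th vertex removed). For instance
  ∂[v_0,v_2,v_3,v_4] = [v_2,v_3,v_4] − [v_0,v_3,v_4] + [v_0,v_2,v_4] − [v_0,v_2,v_3],
  ∂[v_0,v_1,v_2,v_3] = [v_1,v_2,v_3] − [v_0,v_2,v_3] + [v_0,v_1,v_3] − [v_0,v_1,v_2].
This gives a 10×5 integer matrix of rank 4; reducing to Smith normal form yields diagonal entries (1,1,1,1).

From H_k ≅ ker(∂_k) / im(∂_{k+1}) we obtain:

  H_0: rank C_0 − rank ∂_1 = 5 − 4 = 1, and the invariant factors of ∂_1 are all 1, so H_0 ≅ Z.
  H_1: rank ker ∂_1 − rank ∂_2 = (10 − 4) − 6 = 0, and the invariant factors of ∂_2 are all 1, so H_1 ≅ 0.
  H_2: rank ker ∂_2 − rank ∂_3 = (10 − 6) − 4 = 0, and the invariant factors of ∂_3 are all 1, so H_2 ≅ 0.
  H_3: rank ker ∂_3 − rank ∂_4 = (5 − 4) − 0 = 1, and there is no ∂_4, so H_3 ≅ Z.

As a check, the Euler characteristic is 5 − 10 + 10 − 5 = 0, which agrees with 1 − 0 + 0 − 1 = 0.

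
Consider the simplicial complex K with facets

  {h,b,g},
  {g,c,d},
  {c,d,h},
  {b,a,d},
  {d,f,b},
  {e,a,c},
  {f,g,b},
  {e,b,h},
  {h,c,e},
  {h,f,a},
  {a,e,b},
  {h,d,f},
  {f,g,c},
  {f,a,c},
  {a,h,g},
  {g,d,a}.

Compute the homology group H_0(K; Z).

We work with the vertex ordering a < b < c < d < e < f < g < h. The simplices of K, each written with vertices in increasing order, are:

  0-simplices (8): a, b, c, d, e, f, g, h
  1-simplices (24): ab, ac, ad, ae, af, ag, ah, bd, be, bf, bg, bh, cd, ce, cf, cg, ch, df, dg, dh, eh, fg, fh, gh
  2-simplices (16): abd, abe, ace, acf, adg, afh, agh, bdf, beh, bfg, bgh, cdg, cdh, ceh, cfg, dfh

so the chain groups are C_0 ≅ Z^8, C_1 ≅ Z^24, C_2 ≅ Z^16.

∂_1: C_1 → C_0 is given by ∂[p,q] = [q] − [p]. For instance
  ∂ce = e − c.
The 8×24 boundary matrix has rank 7 and Smith normal form diag(1,1,1,1,1,1,1).

Boundary ∂_2: C_2 → C_1 maps a triangle to the signed sum of its edges. For instance
  ∂agh = gh − ah + ag,
  ∂beh = eh − bh + be.
The 24×16 boundary matrix has rank 15 and Smith normal form diag(1,1,1,1,1,1,1,1,1,1,1,1,1,1,1).

Now H_k = ker ∂_k / im ∂_{k+1}, so:

  H_0: rank C_0 − rank ∂_1 = 8 − 7 = 1, and the invariant factors of ∂_1 are all 1, so H_0 = Z.

H_0 ≅ Z.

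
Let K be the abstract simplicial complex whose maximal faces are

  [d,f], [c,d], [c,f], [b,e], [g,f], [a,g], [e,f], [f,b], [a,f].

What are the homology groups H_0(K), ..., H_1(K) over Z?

H_0 ≅ Z,  H_1 ≅ Z^3.

Take the total order a < b < c < d < e < f < g on the vertex set. Then K (dimension 1) consists of the simplices:

  0-simplices (7): a, b, c, d, e, f, g
  1-simplices (9): af, ag, be, bf, cd, cf, df, ef, fg

giving chain groups C_0 ≅ Z^7, C_1 ≅ Z^9.

The boundary map ∂_1: C_1 → C_0 is given by ∂[p,q] = [q] − [p]. For instance
  ∂cd = d − c.
The 7×9 boundary matrix has rank 6 and Smith normal form diag(1,1,1,1,1,1).

Reading off H_k = ker ∂_k / im ∂_{k+1}:

  H_0: rank C_0 − rank ∂_1 = 7 − 6 = 1, and the invariant factors of ∂_1 are all 1, so H_0 = Z.
  H_1: rank ker ∂_1 − rank ∂_2 = (9 − 6) − 0 = 3, and there is no ∂_2, so H_1 = Z^3.

As a check, the Euler characteristic is 7 − 9 = -2, which agrees with 1 − 3 = -2.
(K is a triangulation of a wedge of 3 circles.)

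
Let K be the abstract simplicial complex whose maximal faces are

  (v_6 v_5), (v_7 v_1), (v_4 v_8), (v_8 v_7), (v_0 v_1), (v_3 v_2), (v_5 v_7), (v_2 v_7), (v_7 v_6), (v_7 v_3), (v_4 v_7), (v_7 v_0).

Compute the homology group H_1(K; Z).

Order the vertices as v_0 < v_1 < v_2 < v_3 < v_4 < v_5 < v_6 < v_7 < v_8. Listing each simplex with vertices in this order, K has dimension 1 with simplices:

  0-simplices (9): [v_0], [v_1], [v_2], [v_3], [v_4], [v_5], [v_6], [v_7], [v_8]
  1-simplices (12): [v_0,v_1], [v_0,v_7], [v_1,v_7], [v_2,v_3], [v_2,v_7], [v_3,v_7], [v_4,v_7], [v_4,v_8], [v_5,v_6], [v_5,v_7], [v_6,v_7], [v_7,v_8]

so the chain groups are C_0 ≅ Z^9, C_1 ≅ Z^12.

Boundary ∂_1: C_1 → C_0 sends each edge [p,q] (with p < q) to q − p.
The 9×12 boundary matrix has rank 8 and Smith normal form diag(1,1,1,1,1,1,1,1).

Now H_k = ker ∂_k / im ∂_{k+1}, so:

  H_1: rank ker ∂_1 − rank ∂_2 = (12 − 8) − 0 = 4, and there is no ∂_2, so H_1 ≅ Z^4.

H_1 ≅ Z^4.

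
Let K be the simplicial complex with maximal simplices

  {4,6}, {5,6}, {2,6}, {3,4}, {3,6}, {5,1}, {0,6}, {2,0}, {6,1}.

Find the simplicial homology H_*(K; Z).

Take the total order 0 < 1 < 2 < 3 < 4 < 5 < 6 on the vertex set. Then K (dimension 1) consists of the simplices:

  0-simplices (7): [0], [1], [2], [3], [4], [5], [6]
  1-simplices (9): [0,2], [0,6], [1,5], [1,6], [2,6], [3,4], [3,6], [4,6], [5,6]

Hence C_0 ≅ Z^7, C_1 ≅ Z^9.

Boundary ∂_1: C_1 → C_0 sends each edge [p,q] (with p < q) to q − p. For instance
  ∂[2,6] = [6] − [2].
The 7×9 boundary matrix has rank 6 and Smith normal form diag(1,1,1,1,1,1).

From H_k ≅ ker(∂_k) / im(∂_{k+1}) we obtain:

  H_0: rank C_0 − rank ∂_1 = 7 − 6 = 1, and the invariant factors of ∂_1 are all 1, so H_0 = Z.
  H_1: rank ker ∂_1 − rank ∂_2 = (9 − 6) − 0 = 3, and there is no ∂_2, so H_1 = Z^3.

H_0 ≅ Z,  H_1 ≅ Z^3.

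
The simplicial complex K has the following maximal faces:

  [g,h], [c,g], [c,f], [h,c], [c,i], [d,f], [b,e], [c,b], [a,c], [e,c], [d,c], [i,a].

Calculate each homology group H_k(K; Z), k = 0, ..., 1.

K has 9 vertices, 12 edges.
rank ∂_0 = 0, rank ∂_1 = 8 ⇒ b_0 = 9 − 0 − 8 = 1; all invariant factors of ∂_1 are 1 so no torsion. So H_0 = Z.
rank ∂_1 = 8, rank ∂_2 = 0 ⇒ b_1 = 12 − 8 − 0 = 4. So H_1 = Z^4.

H_0 = Z,  H_1 = Z^4.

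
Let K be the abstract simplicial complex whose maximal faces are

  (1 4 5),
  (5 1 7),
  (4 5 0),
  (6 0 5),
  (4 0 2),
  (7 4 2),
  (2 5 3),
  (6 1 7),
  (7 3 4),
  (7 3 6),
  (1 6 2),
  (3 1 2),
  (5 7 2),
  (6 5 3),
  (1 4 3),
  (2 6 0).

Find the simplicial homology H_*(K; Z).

H_0 = Z,  H_1 = Z^2,  H_2 = Z.

K has 8 vertices, 24 edges, 16 triangles.
rank ∂_0 = 0, rank ∂_1 = 7 ⇒ b_0 = 8 − 0 − 7 = 1; all invariant factors of ∂_1 are 1 so no torsion. So H_0 ≅ Z.
rank ∂_1 = 7, rank ∂_2 = 15 ⇒ b_1 = 24 − 7 − 15 = 2; all invariant factors of ∂_2 are 1 so no torsion. So H_1 ≅ Z^2.
rank ∂_2 = 15, rank ∂_3 = 0 ⇒ b_2 = 16 − 15 − 0 = 1. So H_2 ≅ Z.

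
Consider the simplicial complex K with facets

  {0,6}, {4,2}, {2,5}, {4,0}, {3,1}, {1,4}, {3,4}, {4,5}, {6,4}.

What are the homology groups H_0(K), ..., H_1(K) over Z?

We work with the vertex ordering 0 < 1 < 2 < 3 < 4 < 5 < 6. The simplices of K, each written with vertices in increasing order, are:

  0-simplices (7): [0], [1], [2], [3], [4], [5], [6]
  1-simplices (9): [0,4], [0,6], [1,3], [1,4], [2,4], [2,5], [3,4], [4,5], [4,6]

Hence C_0 ≅ Z^7, C_1 ≅ Z^9.

The boundary map ∂_1: C_1 → C_0 maps an edge to its endpoints' difference, ∂[p,q] = q − p.
The 7×9 boundary matrix has rank 6 and Smith normal form diag(1,1,1,1,1,1).

Computing H_k = (kernel of ∂_k) / (image of ∂_{k+1}):

  H_0: rank C_0 − rank ∂_1 = 7 − 6 = 1, and the invariant factors of ∂_1 are all 1, so H_0 = Z.
  H_1: rank ker ∂_1 − rank ∂_2 = (9 − 6) − 0 = 3, and there is no ∂_2, so H_1 = Z^3.

As a check, the Euler characteristic is 7 − 9 = -2, which agrees with 1 − 3 = -2.

H_0 = Z,  H_1 = Z^3.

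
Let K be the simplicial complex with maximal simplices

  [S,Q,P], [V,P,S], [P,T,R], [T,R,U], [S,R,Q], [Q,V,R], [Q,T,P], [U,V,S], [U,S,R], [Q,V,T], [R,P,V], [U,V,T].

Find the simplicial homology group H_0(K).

H_0 ≅ Z.

Take the total order P < Q < R < S < T < U < V on the vertex set. Then K (dimension 2) consists of the simplices:

  0-simplices (7): P, Q, R, S, T, U, V
  1-simplices (18): PQ, PR, PS, PT, PV, QR, QS, QT, QV, RS, RT, RU, RV, SU, SV, TU, TV, UV
  2-simplices (12): PQS, PQT, PRT, PRV, PSV, QRS, QRV, QTV, RSU, RTU, SUV, TUV

Hence C_0 ≅ Z^7, C_1 ≅ Z^18, C_2 ≅ Z^12.

Boundary ∂_1: C_1 → C_0 is given by ∂[p,q] = [q] − [p]. For instance
  ∂PQ = Q − P.
As a 7×18 matrix over Z this has rank 6, with invariant factors (1,1,1,1,1,1).

∂_2: C_2 → C_1 sends each 2-simplex [p,q,r] to [q,r] − [p,r] + [p,q]. For instance
  ∂QTV = TV − QV + QT,
  ∂PQS = QS − PS + PQ.
This gives a 18×12 integer matrix of rank 12; reducing to Smith normal form yields diagonal entries (1,1,1,1,1,1,1,1,1,1,1,2).

From H_k ≅ ker(∂_k) / im(∂_{k+1}) we obtain:

  H_0: rank C_0 − rank ∂_1 = 7 − 6 = 1, and the invariant factors of ∂_1 are all 1, so H_0 = Z.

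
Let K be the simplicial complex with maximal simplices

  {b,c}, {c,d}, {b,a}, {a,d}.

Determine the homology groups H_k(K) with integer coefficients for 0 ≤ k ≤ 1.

H_0 = Z,  H_1 = Z.

Order the vertices as a < b < c < d. Listing each simplex with vertices in this order, K has dimension 1 with simplices:

  0-simplices (4): a, b, c, d
  1-simplices (4): ab, ad, bc, cd

Hence C_0 ≅ Z^4, C_1 ≅ Z^4.

The boundary map ∂_1: C_1 → C_0 sends each edge [p,q] (with p < q) to q − p. For instance
  ∂ad = d − a.
As a 4×4 matrix over Z this has rank 3, with invariant factors (1,1,1).

Reading off H_k = ker ∂_k / im ∂_{k+1}:

  H_0: rank C_0 − rank ∂_1 = 4 − 3 = 1, and the invariant factors of ∂_1 are all 1, so H_0 ≅ Z.
  H_1: rank ker ∂_1 − rank ∂_2 = (4 − 3) − 0 = 1, and there is no ∂_2, so H_1 ≅ Z.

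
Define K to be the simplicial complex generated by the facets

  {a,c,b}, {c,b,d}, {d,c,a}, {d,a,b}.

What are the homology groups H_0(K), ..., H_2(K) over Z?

Order the vertices as a < b < c < d. Listing each simplex with vertices in this order, K has dimension 2 with simplices:

  0-simplices (4): a, b, c, d
  1-simplices (6): ab, ac, ad, bc, bd, cd
  2-simplices (4): abc, abd, acd, bcd

giving chain groups C_0 ≅ Z^4, C_1 ≅ Z^6, C_2 ≅ Z^4.

The boundary map ∂_1: C_1 → C_0 sends each edge [p,q] (with p < q) to q − p. For instance
  ∂cd = d − c.
The resulting 4×6 matrix has rank 3, and its Smith normal form has invariant factors (1,1,1).

∂_2: C_2 → C_1 maps a triangle to the signed sum of its edges. For instance
  ∂bcd = cd − bd + bc,
  ∂acd = cd − ad + ac.
This gives a 6×4 integer matrix of rank 3; reducing to Smith normal form yields diagonal entries (1,1,1).

From H_k ≅ ker(∂_k) / im(∂_{k+1}) we obtain:

  H_0: rank C_0 − rank ∂_1 = 4 − 3 = 1, and the invariant factors of ∂_1 are all 1, so H_0 ≅ Z.
  H_1: rank ker ∂_1 − rank ∂_2 = (6 − 3) − 3 = 0, and the invariant factors of ∂_2 are all 1, so H_1 ≅ 0.
  H_2: rank ker ∂_2 − rank ∂_3 = (4 − 3) − 0 = 1, and there is no ∂_3, so H_2 ≅ Z.

As a check, the Euler characteristic is 4 − 6 + 4 = 2, which agrees with 1 − 0 + 1 = 2.
(K is a triangulation of the 2-sphere S^2.)

H_0 = Z,  H_1 = 0,  H_2 = Z.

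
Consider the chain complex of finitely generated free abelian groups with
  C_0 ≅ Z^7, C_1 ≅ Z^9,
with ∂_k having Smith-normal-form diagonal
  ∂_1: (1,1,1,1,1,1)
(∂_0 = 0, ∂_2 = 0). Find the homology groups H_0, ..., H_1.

H_0: b_0 = 7 − 0 − 6 = 1; torsion from ∂_1 factors > 1: none. So H_0 ≅ Z.
H_1: b_1 = 9 − 6 − 0 = 3; torsion from ∂_2 factors > 1: none. So H_1 ≅ Z^3.

H_0 ≅ Z,  H_1 ≅ Z^3.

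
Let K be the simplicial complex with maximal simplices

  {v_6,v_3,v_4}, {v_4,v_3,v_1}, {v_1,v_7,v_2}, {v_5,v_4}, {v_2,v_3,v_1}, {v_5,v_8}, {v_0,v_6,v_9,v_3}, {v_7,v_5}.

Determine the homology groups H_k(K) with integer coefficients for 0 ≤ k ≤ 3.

We work with the vertex ordering v_0 < v_1 < v_2 < v_3 < v_4 < v_5 < v_6 < v_7 < v_8 < v_9. The simplices of K, each written with vertices in increasing order, are:

  0-simplices (10): [v_0], [v_1], [v_2], [v_3], [v_4], [v_5], [v_6], [v_7], [v_8], [v_9]
  1-simplices (17): (17 of them)
  2-simplices (8): [v_0,v_3,v_6], [v_0,v_3,v_9], [v_0,v_6,v_9], [v_1,v_2,v_3], [v_1,v_2,v_7], [v_1,v_3,v_4], [v_3,v_4,v_6], [v_3,v_6,v_9]
  3-simplices (1): [v_0,v_3,v_6,v_9]

giving chain groups C_0 ≅ Z^10, C_1 ≅ Z^17, C_2 ≅ Z^8, C_3 ≅ Z^1.

Boundary ∂_1: C_1 → C_0 sends each edge [p,q] (with p < q) to q − p.
This gives a 10×17 integer matrix of rank 9; reducing to Smith normal form yields diagonal entries (1,1,1,1,1,1,1,1,1).

The boundary map ∂_2: C_2 → C_1 sends each 2-simplex [p,q,r] to [q,r] − [p,r] + [p,q]. For instance
  ∂[v_0,v_3,v_6] = [v_3,v_6] − [v_0,v_6] + [v_0,v_3],
  ∂[v_1,v_2,v_7] = [v_2,v_7] − [v_1,v_7] + [v_1,v_2].
The resulting 17×8 matrix has rank 7, and its Smith normal form has invariant factors (1,1,1,1,1,1,1).

The boundary map ∂_3: C_3 → C_2 sends each 3-simplex σ to the alternating sum Σ_i (−1)^i (σ with its i-th vertex removed). For instance
  ∂[v_0,v_3,v_6,v_9] = [v_3,v_6,v_9] − [v_0,v_6,v_9] + [v_0,v_3,v_9] − [v_0,v_3,v_6].
The 8×1 boundary matrix has rank 1 and Smith normal form diag(1).

Reading off H_k = ker ∂_k / im ∂_{k+1}:

  H_0: rank C_0 − rank ∂_1 = 10 − 9 = 1, and the invariant factors of ∂_1 are all 1, so H_0 = Z.
  H_1: rank ker ∂_1 − rank ∂_2 = (17 − 9) − 7 = 1, and the invariant factors of ∂_2 are all 1, so H_1 = Z.
  H_2: rank ker ∂_2 − rank ∂_3 = (8 − 7) − 1 = 0, and the invariant factors of ∂_3 are all 1, so H_2 = 0.
  H_3: rank ker ∂_3 − rank ∂_4 = (1 − 1) − 0 = 0, and there is no ∂_4, so H_3 = 0.

As a check, the Euler characteristic is 10 − 17 + 8 − 1 = 0, which agrees with 1 − 1 + 0 − 0 = 0.

H_0 ≅ Z,  H_1 ≅ Z,  H_2 = 0,  H_3 = 0.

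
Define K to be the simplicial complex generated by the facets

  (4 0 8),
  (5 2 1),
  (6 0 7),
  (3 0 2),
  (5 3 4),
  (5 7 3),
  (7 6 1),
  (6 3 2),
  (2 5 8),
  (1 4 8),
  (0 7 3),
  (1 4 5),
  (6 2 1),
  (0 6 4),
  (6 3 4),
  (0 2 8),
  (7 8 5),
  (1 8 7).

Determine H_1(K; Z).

H_1 ≅ Z ⊕ Z/2Z.

Order the vertices as 0 < 1 < 2 < 3 < 4 < 5 < 6 < 7 < 8. Listing each simplex with vertices in this order, K has dimension 2 with simplices:

  0-simplices (9): [0], [1], [2], [3], [4], [5], [6], [7], [8]
  1-simplices (27): (27 of them)
  2-simplices (18): [0,2,3], [0,2,8], [0,3,7], [0,4,6], [0,4,8], [0,6,7], [1,2,5], [1,2,6], [1,4,5], [1,4,8], [1,6,7], [1,7,8], [2,3,6], [2,5,8], [3,4,5], [3,4,6], [3,5,7], [5,7,8]

so the chain groups are C_0 ≅ Z^9, C_1 ≅ Z^27, C_2 ≅ Z^18.

Boundary ∂_1: C_1 → C_0 is given by ∂[p,q] = [q] − [p]. For instance
  ∂[7,8] = [8] − [7].
This gives a 9×27 integer matrix of rank 8; reducing to Smith normal form yields diagonal entries (1,1,1,1,1,1,1,1).

Boundary ∂_2: C_2 → C_1 maps a triangle to the signed sum of its edges. For instance
  ∂[2,5,8] = [5,8] − [2,8] + [2,5],
  ∂[1,4,5] = [4,5] − [1,5] + [1,4].
This gives a 27×18 integer matrix of rank 18; reducing to Smith normal form yields diagonal entries (1,1,1,1,1,1,1,1,1,1,1,1,1,1,1,1,1,2).

Now H_k = ker ∂_k / im ∂_{k+1}, so:

  H_1: rank ker ∂_1 − rank ∂_2 = (27 − 8) − 18 = 1, and ∂_2 has invariant factor 2 > 1, so H_1 ≅ Z ⊕ Z/2Z.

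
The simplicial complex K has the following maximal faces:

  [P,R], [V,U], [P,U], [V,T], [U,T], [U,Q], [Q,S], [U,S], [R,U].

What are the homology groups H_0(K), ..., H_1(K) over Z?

Fix the vertex order P < Q < R < S < T < U < V and write every simplex with vertices in increasing order. Then dim K = 1 and the simplices of K are:

  0-simplices (7): P, Q, R, S, T, U, V
  1-simplices (9): PR, PU, QS, QU, RU, SU, TU, TV, UV

giving chain groups C_0 ≅ Z^7, C_1 ≅ Z^9.

The boundary map ∂_1: C_1 → C_0 maps an edge to its endpoints' difference, ∂[p,q] = q − p.
As a 7×9 matrix over Z this has rank 6, with invariant factors (1,1,1,1,1,1).

From H_k ≅ ker(∂_k) / im(∂_{k+1}) we obtain:

  H_0: rank C_0 − rank ∂_1 = 7 − 6 = 1, and the invariant factors of ∂_1 are all 1, so H_0 = Z.
  H_1: rank ker ∂_1 − rank ∂_2 = (9 − 6) − 0 = 3, and there is no ∂_2, so H_1 = Z^3.

(K is a triangulation of a wedge of 3 circles.)

H_0 = Z,  H_1 = Z^3.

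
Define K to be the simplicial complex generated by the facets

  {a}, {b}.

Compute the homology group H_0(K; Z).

H_0 ≅ Z^2.

Take the total order a < b on the vertex set. Then K (dimension 0) consists of the simplices:

  0-simplices (2): a, b

giving chain groups C_0 ≅ Z^2.

Now H_k = ker ∂_k / im ∂_{k+1}, so:

  H_0: rank C_0 − rank ∂_1 = 2 − 0 = 2, and there is no ∂_1, so H_0 = Z^2.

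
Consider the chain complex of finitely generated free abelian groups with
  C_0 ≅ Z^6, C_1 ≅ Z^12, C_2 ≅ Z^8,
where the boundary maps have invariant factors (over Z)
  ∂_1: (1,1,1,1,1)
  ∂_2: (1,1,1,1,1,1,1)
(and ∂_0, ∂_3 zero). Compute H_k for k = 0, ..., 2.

H_0 ≅ Z,  H_1 = 0,  H_2 ≅ Z.

H_0: b_0 = 6 − 0 − 5 = 1; torsion from ∂_1 factors > 1: none. So H_0 ≅ Z.
H_1: b_1 = 12 − 5 − 7 = 0; torsion from ∂_2 factors > 1: none. So H_1 ≅ 0.
H_2: b_2 = 8 − 7 − 0 = 1; torsion from ∂_3 factors > 1: none. So H_2 ≅ Z.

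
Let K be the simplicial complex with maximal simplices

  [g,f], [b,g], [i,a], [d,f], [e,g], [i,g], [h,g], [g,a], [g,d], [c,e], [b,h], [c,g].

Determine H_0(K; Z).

K has 9 vertices, 12 edges.
rank ∂_0 = 0, rank ∂_1 = 8 ⇒ b_0 = 9 − 0 − 8 = 1; all invariant factors of ∂_1 are 1 so no torsion. So H_0 ≅ Z.

H_0 ≅ Z.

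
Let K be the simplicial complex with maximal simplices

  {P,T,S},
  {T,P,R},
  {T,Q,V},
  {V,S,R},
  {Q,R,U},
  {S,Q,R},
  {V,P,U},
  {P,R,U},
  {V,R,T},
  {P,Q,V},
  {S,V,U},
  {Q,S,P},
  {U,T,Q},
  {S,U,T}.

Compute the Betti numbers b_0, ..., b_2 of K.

Fix the vertex order P < Q < R < S < T < U < V and write every simplex with vertices in increasing order. Then dim K = 2 and the simplices of K are:

  0-simplices (7): P, Q, R, S, T, U, V
  1-simplices (21): PQ, PR, PS, PT, PU, PV, QR, QS, QT, QU, QV, RS, RT, RU, RV, ST, SU, SV, TU, TV, UV
  2-simplices (14): PQS, PQV, PRT, PRU, PST, PUV, QRS, QRU, QTU, QTV, RSV, RTV, STU, SUV

giving chain groups C_0 ≅ Z^7, C_1 ≅ Z^21, C_2 ≅ Z^14.

∂_1: C_1 → C_0 is given by ∂[p,q] = [q] − [p].
The resulting 7×21 matrix has rank 6, and its Smith normal form has invariant factors (1,1,1,1,1,1).

The boundary map ∂_2: C_2 → C_1 maps a triangle to the signed sum of its edges. For instance
  ∂RTV = TV − RV + RT,
  ∂PRT = RT − PT + PR.
The 21×14 boundary matrix has rank 13 and Smith normal form diag(1,1,1,1,1,1,1,1,1,1,1,1,1).

From H_k ≅ ker(∂_k) / im(∂_{k+1}) we obtain:

  H_0: rank C_0 − rank ∂_1 = 7 − 6 = 1, and the invariant factors of ∂_1 are all 1, so H_0 ≅ Z.
  H_1: rank ker ∂_1 − rank ∂_2 = (21 − 6) − 13 = 2, and the invariant factors of ∂_2 are all 1, so H_1 ≅ Z^2.
  H_2: rank ker ∂_2 − rank ∂_3 = (14 − 13) − 0 = 1, and there is no ∂_3, so H_2 ≅ Z.

Hence the Betti numbers are b_0 = 1, b_1 = 2, b_2 = 1.

b_0 = 1, b_1 = 2, b_2 = 1.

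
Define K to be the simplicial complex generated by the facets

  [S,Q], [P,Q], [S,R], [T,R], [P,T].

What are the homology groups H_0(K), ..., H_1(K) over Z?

Fix the vertex order P < Q < R < S < T and write every simplex with vertices in increasing order. Then dim K = 1 and the simplices of K are:

  0-simplices (5): P, Q, R, S, T
  1-simplices (5): PQ, PT, QS, RS, RT

giving chain groups C_0 ≅ Z^5, C_1 ≅ Z^5.

∂_1: C_1 → C_0 sends each edge [p,q] (with p < q) to q − p. For instance
  ∂RT = T − R.
The 5×5 boundary matrix has rank 4 and Smith normal form diag(1,1,1,1).

Computing H_k = (kernel of ∂_k) / (image of ∂_{k+1}):

  H_0: rank C_0 − rank ∂_1 = 5 − 4 = 1, and the invariant factors of ∂_1 are all 1, so H_0 ≅ Z.
  H_1: rank ker ∂_1 − rank ∂_2 = (5 − 4) − 0 = 1, and there is no ∂_2, so H_1 ≅ Z.

As a check, the Euler characteristic is 5 − 5 = 0, which agrees with 1 − 1 = 0.
(K is a triangulation of the circle S^1.)

H_0 = Z,  H_1 = Z.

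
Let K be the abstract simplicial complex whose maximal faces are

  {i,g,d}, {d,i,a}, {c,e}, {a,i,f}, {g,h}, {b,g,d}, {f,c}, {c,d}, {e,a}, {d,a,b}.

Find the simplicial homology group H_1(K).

Order the vertices as a < b < c < d < e < f < g < h < i. Listing each simplex with vertices in this order, K has dimension 2 with simplices:

  0-simplices (9): a, b, c, d, e, f, g, h, i
  1-simplices (15): ab, ad, ae, af, ai, bd, bg, cd, ce, cf, dg, di, fi, gh, gi
  2-simplices (5): abd, adi, afi, bdg, dgi

Hence C_0 ≅ Z^9, C_1 ≅ Z^15, C_2 ≅ Z^5.

Boundary ∂_1: C_1 → C_0 maps an edge to its endpoints' difference, ∂[p,q] = q − p. For instance
  ∂ae = e − a.
The 9×15 boundary matrix has rank 8 and Smith normal form diag(1,1,1,1,1,1,1,1).

Boundary ∂_2: C_2 → C_1 maps a triangle to the signed sum of its edges. For instance
  ∂dgi = gi − di + dg,
  ∂bdg = dg − bg + bd.
As a 15×5 matrix over Z this has rank 5, with invariant factors (1,1,1,1,1).

Computing H_k = (kernel of ∂_k) / (image of ∂_{k+1}):

  H_1: rank ker ∂_1 − rank ∂_2 = (15 − 8) − 5 = 2, and the invariant factors of ∂_2 are all 1, so H_1 ≅ Z^2.

H_1 ≅ Z^2.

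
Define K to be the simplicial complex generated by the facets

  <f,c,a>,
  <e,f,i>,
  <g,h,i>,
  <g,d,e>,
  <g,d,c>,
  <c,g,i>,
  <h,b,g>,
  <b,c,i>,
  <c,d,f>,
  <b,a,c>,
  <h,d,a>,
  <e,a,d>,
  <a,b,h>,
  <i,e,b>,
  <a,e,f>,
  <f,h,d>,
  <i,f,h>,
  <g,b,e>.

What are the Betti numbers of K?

K has 9 vertices, 27 edges, 18 triangles.
rank ∂_0 = 0, rank ∂_1 = 8 ⇒ b_0 = 9 − 0 − 8 = 1; all invariant factors of ∂_1 are 1 so no torsion. So H_0 ≅ Z.
rank ∂_1 = 8, rank ∂_2 = 18 ⇒ b_1 = 27 − 8 − 18 = 1; ∂_2 has invariant factor(s) [2] giving torsion. So H_1 ≅ Z ⊕ Z/2.
rank ∂_2 = 18, rank ∂_3 = 0 ⇒ b_2 = 18 − 18 − 0 = 0. So H_2 ≅ 0.

b_0 = 1, b_1 = 1, b_2 = 0.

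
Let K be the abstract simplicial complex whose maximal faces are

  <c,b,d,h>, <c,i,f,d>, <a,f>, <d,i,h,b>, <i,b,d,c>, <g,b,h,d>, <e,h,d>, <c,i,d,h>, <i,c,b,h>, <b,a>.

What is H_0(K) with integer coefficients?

Take the total order a < b < c < d < e < f < g < h < i on the vertex set. Then K (dimension 3) consists of the simplices:

  0-simplices (9): a, b, c, d, e, f, g, h, i
  1-simplices (20): ab, af, bc, bd, bg, bh, bi, cd, cf, ch, ci, de, df, dg, dh, di, eh, fi, gh, hi
  2-simplices (17): bcd, bch, bci, bdg, bdh, bdi, bgh, bhi, cdf, cdh, cdi, cfi, chi, deh, dfi, dgh, dhi
  3-simplices (7): bcdh, bcdi, bchi, bdgh, bdhi, cdfi, cdhi

Hence C_0 ≅ Z^9, C_1 ≅ Z^20, C_2 ≅ Z^17, C_3 ≅ Z^7.

The boundary map ∂_1: C_1 → C_0 is given by ∂[p,q] = [q] − [p].
As a 9×20 matrix over Z this has rank 8, with invariant factors (1,1,1,1,1,1,1,1).

The boundary map ∂_2: C_2 → C_1 sends each 2-simplex [p,q,r] to [q,r] − [p,r] + [p,q]. For instance
  ∂deh = eh − dh + de,
  ∂bhi = hi − bi + bh.
The 20×17 boundary matrix has rank 11 and Smith normal form diag(1,1,1,1,1,1,1,1,1,1,1).

The boundary map ∂_3: C_3 → C_2 sends each 3-simplex σ to the alternating sum Σ_i (−1)^i (σ with its i-th vertex removed). For instance
  ∂bdgh = dgh − bgh + bdh − bdg,
  ∂cdhi = dhi − chi + cdi − cdh.
The 17×7 boundary matrix has rank 6 and Smith normal form diag(1,1,1,1,1,1).

Now H_k = ker ∂_k / im ∂_{k+1}, so:

  H_0: rank C_0 − rank ∂_1 = 9 − 8 = 1, and the invariant factors of ∂_1 are all 1, so H_0 ≅ Z.

H_0 ≅ Z.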